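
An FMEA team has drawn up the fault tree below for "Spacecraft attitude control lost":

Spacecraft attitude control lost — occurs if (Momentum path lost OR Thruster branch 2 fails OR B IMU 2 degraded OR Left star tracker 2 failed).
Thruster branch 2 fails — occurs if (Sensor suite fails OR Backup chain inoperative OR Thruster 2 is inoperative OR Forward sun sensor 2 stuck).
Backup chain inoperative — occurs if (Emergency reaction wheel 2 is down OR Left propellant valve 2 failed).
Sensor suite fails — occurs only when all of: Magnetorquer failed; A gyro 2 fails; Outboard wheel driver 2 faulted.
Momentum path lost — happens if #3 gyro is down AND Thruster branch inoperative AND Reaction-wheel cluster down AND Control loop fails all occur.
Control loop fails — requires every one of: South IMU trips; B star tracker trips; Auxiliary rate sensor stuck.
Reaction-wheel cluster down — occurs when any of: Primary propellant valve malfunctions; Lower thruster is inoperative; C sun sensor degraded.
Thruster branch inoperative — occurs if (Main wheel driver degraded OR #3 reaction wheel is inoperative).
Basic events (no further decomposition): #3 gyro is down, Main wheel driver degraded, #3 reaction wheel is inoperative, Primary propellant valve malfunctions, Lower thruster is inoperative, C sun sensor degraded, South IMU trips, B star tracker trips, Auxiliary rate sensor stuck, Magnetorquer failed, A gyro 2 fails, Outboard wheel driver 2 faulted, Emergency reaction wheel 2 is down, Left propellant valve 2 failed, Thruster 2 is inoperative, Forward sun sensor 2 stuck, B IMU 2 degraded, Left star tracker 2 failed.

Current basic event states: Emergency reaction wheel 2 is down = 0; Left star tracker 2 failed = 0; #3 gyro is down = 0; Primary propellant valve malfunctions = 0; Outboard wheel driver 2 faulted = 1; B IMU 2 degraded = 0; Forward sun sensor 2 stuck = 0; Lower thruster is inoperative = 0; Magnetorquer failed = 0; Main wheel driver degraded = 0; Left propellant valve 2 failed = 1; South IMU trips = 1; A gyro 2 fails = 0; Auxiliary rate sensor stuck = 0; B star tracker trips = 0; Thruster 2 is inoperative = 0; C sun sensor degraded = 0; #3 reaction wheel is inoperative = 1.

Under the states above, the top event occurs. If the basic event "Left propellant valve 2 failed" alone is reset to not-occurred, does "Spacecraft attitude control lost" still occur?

No

Counterfactual: set "Left propellant valve 2 failed" to not occurred.
Thruster branch inoperative [OR]: Main wheel driver degraded=not, #3 reaction wheel is inoperative=occurs → at least one input occurs → occurs.
Reaction-wheel cluster down [OR]: Primary propellant valve malfunctions=not, Lower thruster is inoperative=not, C sun sensor degraded=not → no input occurs → does not occur.
Control loop fails [AND]: South IMU trips=occurs, B star tracker trips=not, Auxiliary rate sensor stuck=not → not all inputs occur → does not occur.
Momentum path lost [AND]: #3 gyro is down=not, Thruster branch inoperative=occurs, Reaction-wheel cluster down=not, Control loop fails=not → not all inputs occur → does not occur.
Sensor suite fails [AND]: Magnetorquer failed=not, A gyro 2 fails=not, Outboard wheel driver 2 faulted=occurs → not all inputs occur → does not occur.
Backup chain inoperative [OR]: Emergency reaction wheel 2 is down=not, Left propellant valve 2 failed=not → no input occurs → does not occur.
Thruster branch 2 fails [OR]: Sensor suite fails=not, Backup chain inoperative=not, Thruster 2 is inoperative=not, Forward sun sensor 2 stuck=not → no input occurs → does not occur.
Spacecraft attitude control lost [OR]: Momentum path lost=not, Thruster branch 2 fails=not, B IMU 2 degraded=not, Left star tracker 2 failed=not → no input occurs → does not occur.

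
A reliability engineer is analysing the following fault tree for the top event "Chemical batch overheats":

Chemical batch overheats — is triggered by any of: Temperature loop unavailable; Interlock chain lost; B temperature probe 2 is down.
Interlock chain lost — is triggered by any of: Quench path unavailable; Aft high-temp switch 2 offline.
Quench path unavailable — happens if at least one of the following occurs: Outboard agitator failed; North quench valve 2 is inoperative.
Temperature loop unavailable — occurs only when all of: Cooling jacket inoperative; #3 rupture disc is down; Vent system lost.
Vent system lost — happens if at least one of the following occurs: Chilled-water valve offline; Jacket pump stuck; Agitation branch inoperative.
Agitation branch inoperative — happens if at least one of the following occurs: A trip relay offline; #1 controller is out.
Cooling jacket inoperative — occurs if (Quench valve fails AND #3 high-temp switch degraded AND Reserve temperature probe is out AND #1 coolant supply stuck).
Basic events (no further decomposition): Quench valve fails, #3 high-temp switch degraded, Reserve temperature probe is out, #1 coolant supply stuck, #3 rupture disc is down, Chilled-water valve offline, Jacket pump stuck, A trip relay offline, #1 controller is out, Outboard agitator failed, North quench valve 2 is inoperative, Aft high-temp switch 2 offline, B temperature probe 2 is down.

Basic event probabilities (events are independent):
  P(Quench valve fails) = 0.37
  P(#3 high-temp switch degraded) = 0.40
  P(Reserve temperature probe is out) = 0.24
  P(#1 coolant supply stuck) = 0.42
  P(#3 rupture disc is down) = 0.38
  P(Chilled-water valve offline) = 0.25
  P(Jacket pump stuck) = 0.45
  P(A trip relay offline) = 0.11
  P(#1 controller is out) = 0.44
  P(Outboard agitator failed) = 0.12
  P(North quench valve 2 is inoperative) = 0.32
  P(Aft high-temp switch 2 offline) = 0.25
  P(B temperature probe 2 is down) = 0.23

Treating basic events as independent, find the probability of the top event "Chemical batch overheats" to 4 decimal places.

0.6560

P(Cooling jacket inoperative) [AND] = 0.37 × 0.40 × 0.24 × 0.42 = 0.014918
P(Agitation branch inoperative) [OR] = 1 − (1−0.11) × (1−0.44) = 0.501600
P(Vent system lost) [OR] = 1 − (1−0.25) × (1−0.45) × (1−0.501600) = 0.794410
P(Temperature loop unavailable) [AND] = 0.014918 × 0.38 × 0.794410 = 0.004503
P(Quench path unavailable) [OR] = 1 − (1−0.12) × (1−0.32) = 0.401600
P(Interlock chain lost) [OR] = 1 − (1−0.401600) × (1−0.25) = 0.551200
P(Chemical batch overheats) [OR] = 1 − (1−0.004503) × (1−0.551200) × (1−0.23) = 0.655980
Rounded to 4 decimal places: P(Chemical batch overheats) ≈ 0.6560.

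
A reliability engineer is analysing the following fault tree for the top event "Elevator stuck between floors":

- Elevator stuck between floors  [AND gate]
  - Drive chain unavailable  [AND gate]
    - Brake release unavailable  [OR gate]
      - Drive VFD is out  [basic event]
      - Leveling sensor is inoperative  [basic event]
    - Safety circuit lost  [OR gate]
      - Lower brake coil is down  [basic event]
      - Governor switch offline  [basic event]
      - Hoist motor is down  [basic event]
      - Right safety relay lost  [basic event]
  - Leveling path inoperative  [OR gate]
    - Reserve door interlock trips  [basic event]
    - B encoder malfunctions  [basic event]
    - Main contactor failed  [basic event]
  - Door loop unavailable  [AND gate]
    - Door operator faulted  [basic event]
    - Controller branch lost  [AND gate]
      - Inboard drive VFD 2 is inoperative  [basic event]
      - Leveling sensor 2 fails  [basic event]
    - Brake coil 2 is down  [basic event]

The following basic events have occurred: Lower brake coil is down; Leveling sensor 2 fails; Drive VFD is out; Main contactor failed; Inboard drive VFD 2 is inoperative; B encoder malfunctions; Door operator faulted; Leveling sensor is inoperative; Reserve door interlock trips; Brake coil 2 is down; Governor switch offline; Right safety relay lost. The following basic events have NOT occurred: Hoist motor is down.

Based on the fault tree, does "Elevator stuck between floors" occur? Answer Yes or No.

Yes

Brake release unavailable [OR]: Drive VFD is out=occurs, Leveling sensor is inoperative=occurs → at least one input occurs → occurs.
Safety circuit lost [OR]: Lower brake coil is down=occurs, Governor switch offline=occurs, Hoist motor is down=not, Right safety relay lost=occurs → at least one input occurs → occurs.
Drive chain unavailable [AND]: Brake release unavailable=occurs, Safety circuit lost=occurs → all inputs occur → occurs.
Leveling path inoperative [OR]: Reserve door interlock trips=occurs, B encoder malfunctions=occurs, Main contactor failed=occurs → at least one input occurs → occurs.
Controller branch lost [AND]: Inboard drive VFD 2 is inoperative=occurs, Leveling sensor 2 fails=occurs → all inputs occur → occurs.
Door loop unavailable [AND]: Door operator faulted=occurs, Controller branch lost=occurs, Brake coil 2 is down=occurs → all inputs occur → occurs.
Elevator stuck between floors [AND]: Drive chain unavailable=occurs, Leveling path inoperative=occurs, Door loop unavailable=occurs → all inputs occur → occurs.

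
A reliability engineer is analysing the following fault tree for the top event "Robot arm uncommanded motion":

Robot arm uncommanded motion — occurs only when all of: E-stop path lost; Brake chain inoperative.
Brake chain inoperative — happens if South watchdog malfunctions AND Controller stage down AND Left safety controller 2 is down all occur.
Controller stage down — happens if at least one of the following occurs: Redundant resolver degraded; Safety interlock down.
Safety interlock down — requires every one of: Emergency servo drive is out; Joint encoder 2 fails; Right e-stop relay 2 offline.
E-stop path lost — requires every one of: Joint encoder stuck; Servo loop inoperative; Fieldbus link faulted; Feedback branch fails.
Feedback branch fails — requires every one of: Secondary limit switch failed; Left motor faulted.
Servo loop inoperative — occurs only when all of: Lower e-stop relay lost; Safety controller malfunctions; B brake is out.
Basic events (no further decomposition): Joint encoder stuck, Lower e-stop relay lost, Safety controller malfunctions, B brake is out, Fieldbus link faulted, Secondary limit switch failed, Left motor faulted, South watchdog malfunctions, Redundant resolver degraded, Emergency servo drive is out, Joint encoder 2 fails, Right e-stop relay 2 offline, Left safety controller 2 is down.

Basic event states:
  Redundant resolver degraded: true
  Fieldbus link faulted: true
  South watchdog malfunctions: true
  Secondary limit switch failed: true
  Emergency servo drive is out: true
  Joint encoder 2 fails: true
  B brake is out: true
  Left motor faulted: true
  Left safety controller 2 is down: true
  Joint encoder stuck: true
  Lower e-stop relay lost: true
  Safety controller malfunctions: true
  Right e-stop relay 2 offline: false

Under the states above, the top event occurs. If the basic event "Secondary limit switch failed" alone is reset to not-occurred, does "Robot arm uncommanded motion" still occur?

No

Counterfactual: set "Secondary limit switch failed" to not occurred.
Servo loop inoperative [AND]: Lower e-stop relay lost=occurs, Safety controller malfunctions=occurs, B brake is out=occurs → all inputs occur → occurs.
Feedback branch fails [AND]: Secondary limit switch failed=not, Left motor faulted=occurs → not all inputs occur → does not occur.
E-stop path lost [AND]: Joint encoder stuck=occurs, Servo loop inoperative=occurs, Fieldbus link faulted=occurs, Feedback branch fails=not → not all inputs occur → does not occur.
Safety interlock down [AND]: Emergency servo drive is out=occurs, Joint encoder 2 fails=occurs, Right e-stop relay 2 offline=not → not all inputs occur → does not occur.
Controller stage down [OR]: Redundant resolver degraded=occurs, Safety interlock down=not → at least one input occurs → occurs.
Brake chain inoperative [AND]: South watchdog malfunctions=occurs, Controller stage down=occurs, Left safety controller 2 is down=occurs → all inputs occur → occurs.
Robot arm uncommanded motion [AND]: E-stop path lost=not, Brake chain inoperative=occurs → not all inputs occur → does not occur.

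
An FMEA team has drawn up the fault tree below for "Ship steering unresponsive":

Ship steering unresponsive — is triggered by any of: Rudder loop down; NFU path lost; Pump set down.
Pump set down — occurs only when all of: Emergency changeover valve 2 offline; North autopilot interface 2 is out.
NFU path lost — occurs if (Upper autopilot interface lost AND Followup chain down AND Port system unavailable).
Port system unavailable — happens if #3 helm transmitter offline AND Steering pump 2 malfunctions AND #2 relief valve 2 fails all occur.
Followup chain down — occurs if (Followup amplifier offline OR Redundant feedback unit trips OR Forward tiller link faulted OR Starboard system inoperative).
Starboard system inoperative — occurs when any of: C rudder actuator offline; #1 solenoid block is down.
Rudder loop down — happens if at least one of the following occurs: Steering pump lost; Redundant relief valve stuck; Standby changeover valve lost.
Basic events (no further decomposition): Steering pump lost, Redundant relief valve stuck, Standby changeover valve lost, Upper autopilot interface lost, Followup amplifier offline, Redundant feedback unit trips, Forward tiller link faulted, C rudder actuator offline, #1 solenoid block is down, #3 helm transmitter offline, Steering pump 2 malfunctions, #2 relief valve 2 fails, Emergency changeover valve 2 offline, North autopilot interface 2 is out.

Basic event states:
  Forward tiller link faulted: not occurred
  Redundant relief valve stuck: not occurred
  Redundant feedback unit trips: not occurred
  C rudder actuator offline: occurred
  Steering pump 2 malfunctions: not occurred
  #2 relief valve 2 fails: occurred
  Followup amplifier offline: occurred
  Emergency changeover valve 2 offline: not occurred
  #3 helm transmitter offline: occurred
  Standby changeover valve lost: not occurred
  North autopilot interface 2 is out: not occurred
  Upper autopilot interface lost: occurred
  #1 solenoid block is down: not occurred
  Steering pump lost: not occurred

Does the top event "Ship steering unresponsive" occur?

Rudder loop down [OR]: Steering pump lost=not, Redundant relief valve stuck=not, Standby changeover valve lost=not → no input occurs → does not occur.
Starboard system inoperative [OR]: C rudder actuator offline=occurs, #1 solenoid block is down=not → at least one input occurs → occurs.
Followup chain down [OR]: Followup amplifier offline=occurs, Redundant feedback unit trips=not, Forward tiller link faulted=not, Starboard system inoperative=occurs → at least one input occurs → occurs.
Port system unavailable [AND]: #3 helm transmitter offline=occurs, Steering pump 2 malfunctions=not, #2 relief valve 2 fails=occurs → not all inputs occur → does not occur.
NFU path lost [AND]: Upper autopilot interface lost=occurs, Followup chain down=occurs, Port system unavailable=not → not all inputs occur → does not occur.
Pump set down [AND]: Emergency changeover valve 2 offline=not, North autopilot interface 2 is out=not → not all inputs occur → does not occur.
Ship steering unresponsive [OR]: Rudder loop down=not, NFU path lost=not, Pump set down=not → no input occurs → does not occur.

No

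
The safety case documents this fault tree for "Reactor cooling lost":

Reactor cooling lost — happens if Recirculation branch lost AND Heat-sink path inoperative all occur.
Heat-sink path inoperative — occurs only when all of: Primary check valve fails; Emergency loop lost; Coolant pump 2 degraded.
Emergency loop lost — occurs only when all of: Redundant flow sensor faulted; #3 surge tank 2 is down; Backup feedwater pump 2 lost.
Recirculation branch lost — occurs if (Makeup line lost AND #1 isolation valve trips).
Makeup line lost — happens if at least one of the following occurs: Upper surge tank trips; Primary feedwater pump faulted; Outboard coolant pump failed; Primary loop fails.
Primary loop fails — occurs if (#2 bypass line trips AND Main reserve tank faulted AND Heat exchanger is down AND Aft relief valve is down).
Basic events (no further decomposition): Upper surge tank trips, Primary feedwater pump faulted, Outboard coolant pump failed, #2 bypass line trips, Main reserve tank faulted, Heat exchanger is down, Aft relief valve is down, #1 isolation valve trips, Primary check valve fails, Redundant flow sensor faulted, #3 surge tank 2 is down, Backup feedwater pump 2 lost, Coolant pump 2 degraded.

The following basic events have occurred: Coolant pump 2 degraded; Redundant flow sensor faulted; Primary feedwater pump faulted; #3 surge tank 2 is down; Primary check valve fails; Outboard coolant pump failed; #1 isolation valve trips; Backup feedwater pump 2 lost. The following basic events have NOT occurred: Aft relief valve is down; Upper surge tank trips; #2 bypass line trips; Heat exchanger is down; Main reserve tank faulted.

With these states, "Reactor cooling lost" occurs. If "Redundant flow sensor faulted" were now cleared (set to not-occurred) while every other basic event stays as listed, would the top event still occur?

No

Counterfactual: set "Redundant flow sensor faulted" to not occurred.
Primary loop fails [AND]: #2 bypass line trips=not, Main reserve tank faulted=not, Heat exchanger is down=not, Aft relief valve is down=not → not all inputs occur → does not occur.
Makeup line lost [OR]: Upper surge tank trips=not, Primary feedwater pump faulted=occurs, Outboard coolant pump failed=occurs, Primary loop fails=not → at least one input occurs → occurs.
Recirculation branch lost [AND]: Makeup line lost=occurs, #1 isolation valve trips=occurs → all inputs occur → occurs.
Emergency loop lost [AND]: Redundant flow sensor faulted=not, #3 surge tank 2 is down=occurs, Backup feedwater pump 2 lost=occurs → not all inputs occur → does not occur.
Heat-sink path inoperative [AND]: Primary check valve fails=occurs, Emergency loop lost=not, Coolant pump 2 degraded=occurs → not all inputs occur → does not occur.
Reactor cooling lost [AND]: Recirculation branch lost=occurs, Heat-sink path inoperative=not → not all inputs occur → does not occur.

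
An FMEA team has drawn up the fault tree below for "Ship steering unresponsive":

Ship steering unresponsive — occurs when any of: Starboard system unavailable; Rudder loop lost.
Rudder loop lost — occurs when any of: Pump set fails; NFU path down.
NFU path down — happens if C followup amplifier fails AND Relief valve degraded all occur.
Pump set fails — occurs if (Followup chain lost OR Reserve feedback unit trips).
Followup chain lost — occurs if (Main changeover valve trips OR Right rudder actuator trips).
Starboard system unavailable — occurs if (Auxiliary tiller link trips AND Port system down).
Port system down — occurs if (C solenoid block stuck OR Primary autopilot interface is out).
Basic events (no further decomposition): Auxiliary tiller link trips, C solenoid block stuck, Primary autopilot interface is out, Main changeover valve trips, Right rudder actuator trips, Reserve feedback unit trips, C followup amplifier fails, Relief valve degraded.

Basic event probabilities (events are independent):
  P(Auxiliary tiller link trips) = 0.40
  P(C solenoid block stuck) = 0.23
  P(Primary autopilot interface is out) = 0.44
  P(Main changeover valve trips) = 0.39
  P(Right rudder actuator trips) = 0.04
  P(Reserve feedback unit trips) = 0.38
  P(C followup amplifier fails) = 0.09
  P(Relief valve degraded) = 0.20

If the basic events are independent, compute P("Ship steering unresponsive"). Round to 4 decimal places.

P(Port system down) [OR] = 1 − (1−0.23) × (1−0.44) = 0.568800
P(Starboard system unavailable) [AND] = 0.40 × 0.568800 = 0.227520
P(Followup chain lost) [OR] = 1 − (1−0.39) × (1−0.04) = 0.414400
P(Pump set fails) [OR] = 1 − (1−0.414400) × (1−0.38) = 0.636928
P(NFU path down) [AND] = 0.09 × 0.20 = 0.018000
P(Rudder loop lost) [OR] = 1 − (1−0.636928) × (1−0.018000) = 0.643463
P(Ship steering unresponsive) [OR] = 1 − (1−0.227520) × (1−0.643463) = 0.724582
Rounded to 4 decimal places: P(Ship steering unresponsive) ≈ 0.7246.

0.7246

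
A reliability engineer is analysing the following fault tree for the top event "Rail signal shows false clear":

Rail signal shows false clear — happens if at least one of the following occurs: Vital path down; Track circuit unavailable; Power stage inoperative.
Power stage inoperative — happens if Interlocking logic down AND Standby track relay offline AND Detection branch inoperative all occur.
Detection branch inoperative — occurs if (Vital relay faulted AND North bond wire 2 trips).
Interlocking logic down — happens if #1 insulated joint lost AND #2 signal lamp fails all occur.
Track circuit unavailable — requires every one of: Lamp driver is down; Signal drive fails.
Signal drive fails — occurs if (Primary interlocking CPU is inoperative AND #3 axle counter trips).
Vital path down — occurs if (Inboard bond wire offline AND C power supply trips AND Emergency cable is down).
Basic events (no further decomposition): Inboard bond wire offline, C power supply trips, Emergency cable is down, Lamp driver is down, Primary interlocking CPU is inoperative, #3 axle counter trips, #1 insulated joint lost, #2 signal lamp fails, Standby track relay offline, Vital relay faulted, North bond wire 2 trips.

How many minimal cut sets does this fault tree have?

3

Vital path down [AND]: one cut set from each child combined → 1 × 1 × 1 = 1 cut set(s).
Signal drive fails [AND]: one cut set from each child combined → 1 × 1 = 1 cut set(s).
Track circuit unavailable [AND]: one cut set from each child combined → 1 × 1 = 1 cut set(s).
Interlocking logic down [AND]: one cut set from each child combined → 1 × 1 = 1 cut set(s).
Detection branch inoperative [AND]: one cut set from each child combined → 1 × 1 = 1 cut set(s).
Power stage inoperative [AND]: one cut set from each child combined → 1 × 1 × 1 = 1 cut set(s).
Rail signal shows false clear [OR]: union of children's cut sets → 3 cut set(s).
Minimal cut sets: {C power supply trips, Emergency cable is down, Inboard bond wire offline}; {#3 axle counter trips, Lamp driver is down, Primary interlocking CPU is inoperative}; {#1 insulated joint lost, #2 signal lamp fails, North bond wire 2 trips, Standby track relay offline, Vital relay faulted}.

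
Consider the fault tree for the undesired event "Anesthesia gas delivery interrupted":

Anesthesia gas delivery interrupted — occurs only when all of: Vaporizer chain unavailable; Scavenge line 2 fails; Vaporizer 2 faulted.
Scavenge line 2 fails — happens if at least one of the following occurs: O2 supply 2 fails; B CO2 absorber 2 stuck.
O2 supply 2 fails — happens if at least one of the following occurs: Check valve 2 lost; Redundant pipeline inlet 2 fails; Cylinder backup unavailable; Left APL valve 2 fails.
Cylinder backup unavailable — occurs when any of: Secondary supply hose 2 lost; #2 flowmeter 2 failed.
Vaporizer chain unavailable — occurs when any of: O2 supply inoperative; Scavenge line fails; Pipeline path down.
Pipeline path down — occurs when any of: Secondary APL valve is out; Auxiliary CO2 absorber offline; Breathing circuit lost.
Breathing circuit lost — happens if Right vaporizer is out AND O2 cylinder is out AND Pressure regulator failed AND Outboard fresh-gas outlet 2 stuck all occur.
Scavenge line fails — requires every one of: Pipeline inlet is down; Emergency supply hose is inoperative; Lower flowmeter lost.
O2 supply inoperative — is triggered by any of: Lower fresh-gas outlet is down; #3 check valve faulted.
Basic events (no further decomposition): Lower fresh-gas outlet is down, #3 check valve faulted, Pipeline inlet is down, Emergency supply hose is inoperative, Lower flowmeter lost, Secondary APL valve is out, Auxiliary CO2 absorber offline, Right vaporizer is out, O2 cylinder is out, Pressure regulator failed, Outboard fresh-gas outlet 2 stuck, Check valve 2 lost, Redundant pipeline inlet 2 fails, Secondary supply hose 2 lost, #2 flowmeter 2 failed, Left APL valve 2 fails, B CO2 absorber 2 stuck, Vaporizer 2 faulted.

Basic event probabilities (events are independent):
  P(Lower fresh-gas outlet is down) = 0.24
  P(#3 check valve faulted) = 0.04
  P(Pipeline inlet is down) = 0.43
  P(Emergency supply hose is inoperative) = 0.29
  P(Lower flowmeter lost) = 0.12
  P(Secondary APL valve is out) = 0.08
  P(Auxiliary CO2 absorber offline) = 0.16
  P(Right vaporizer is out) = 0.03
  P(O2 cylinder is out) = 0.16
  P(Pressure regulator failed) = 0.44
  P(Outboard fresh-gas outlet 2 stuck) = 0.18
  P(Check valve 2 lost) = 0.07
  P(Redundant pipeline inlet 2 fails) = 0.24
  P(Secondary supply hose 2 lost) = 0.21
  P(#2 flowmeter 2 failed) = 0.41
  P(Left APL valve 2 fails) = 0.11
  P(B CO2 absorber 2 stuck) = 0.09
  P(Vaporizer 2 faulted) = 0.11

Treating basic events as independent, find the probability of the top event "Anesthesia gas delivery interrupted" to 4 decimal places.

P(O2 supply inoperative) [OR] = 1 − (1−0.24) × (1−0.04) = 0.270400
P(Scavenge line fails) [AND] = 0.43 × 0.29 × 0.12 = 0.014964
P(Breathing circuit lost) [AND] = 0.03 × 0.16 × 0.44 × 0.18 = 0.000380
P(Pipeline path down) [OR] = 1 − (1−0.08) × (1−0.16) × (1−0.000380) = 0.227494
P(Vaporizer chain unavailable) [OR] = 1 − (1−0.270400) × (1−0.014964) × (1−0.227494) = 0.444814
P(Cylinder backup unavailable) [OR] = 1 − (1−0.21) × (1−0.41) = 0.533900
P(O2 supply 2 fails) [OR] = 1 − (1−0.07) × (1−0.24) × (1−0.533900) × (1−0.11) = 0.706799
P(Scavenge line 2 fails) [OR] = 1 − (1−0.706799) × (1−0.09) = 0.733187
P(Anesthesia gas delivery interrupted) [AND] = 0.444814 × 0.733187 × 0.11 = 0.035875
Rounded to 4 decimal places: P(Anesthesia gas delivery interrupted) ≈ 0.0359.

0.0359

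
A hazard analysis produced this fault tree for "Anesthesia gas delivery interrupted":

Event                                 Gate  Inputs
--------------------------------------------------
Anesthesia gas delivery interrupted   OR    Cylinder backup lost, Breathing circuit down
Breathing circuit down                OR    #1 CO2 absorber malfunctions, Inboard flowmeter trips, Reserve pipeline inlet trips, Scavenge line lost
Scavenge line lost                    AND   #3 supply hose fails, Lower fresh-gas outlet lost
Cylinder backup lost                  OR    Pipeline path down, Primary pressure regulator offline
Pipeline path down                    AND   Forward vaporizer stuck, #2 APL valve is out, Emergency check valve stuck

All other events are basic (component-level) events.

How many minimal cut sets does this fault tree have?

6

Pipeline path down [AND]: one cut set from each child combined → 1 × 1 × 1 = 1 cut set(s).
Cylinder backup lost [OR]: union of children's cut sets → 2 cut set(s).
Scavenge line lost [AND]: one cut set from each child combined → 1 × 1 = 1 cut set(s).
Breathing circuit down [OR]: union of children's cut sets → 4 cut set(s).
Anesthesia gas delivery interrupted [OR]: union of children's cut sets → 6 cut set(s).
Minimal cut sets: {#2 APL valve is out, Emergency check valve stuck, Forward vaporizer stuck}; {Primary pressure regulator offline}; {#1 CO2 absorber malfunctions}; {Inboard flowmeter trips}; {Reserve pipeline inlet trips}; {#3 supply hose fails, Lower fresh-gas outlet lost}.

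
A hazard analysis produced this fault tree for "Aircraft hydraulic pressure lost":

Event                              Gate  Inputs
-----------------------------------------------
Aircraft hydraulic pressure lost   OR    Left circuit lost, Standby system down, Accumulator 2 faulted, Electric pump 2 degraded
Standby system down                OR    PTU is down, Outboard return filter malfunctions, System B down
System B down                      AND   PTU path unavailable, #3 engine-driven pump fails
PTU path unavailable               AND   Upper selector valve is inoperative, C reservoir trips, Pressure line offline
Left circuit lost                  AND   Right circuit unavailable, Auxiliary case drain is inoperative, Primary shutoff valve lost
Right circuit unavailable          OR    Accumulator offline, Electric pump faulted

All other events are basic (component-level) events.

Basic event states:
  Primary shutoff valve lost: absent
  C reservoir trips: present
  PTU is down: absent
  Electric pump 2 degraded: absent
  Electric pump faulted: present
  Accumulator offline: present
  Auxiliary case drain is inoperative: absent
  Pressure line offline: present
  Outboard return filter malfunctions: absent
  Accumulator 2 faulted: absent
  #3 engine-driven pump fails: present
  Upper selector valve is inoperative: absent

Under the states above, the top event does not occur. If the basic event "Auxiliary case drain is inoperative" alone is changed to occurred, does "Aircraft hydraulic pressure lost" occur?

No

Counterfactual: set "Auxiliary case drain is inoperative" to occurred.
Right circuit unavailable [OR]: Accumulator offline=occurs, Electric pump faulted=occurs → at least one input occurs → occurs.
Left circuit lost [AND]: Right circuit unavailable=occurs, Auxiliary case drain is inoperative=occurs, Primary shutoff valve lost=not → not all inputs occur → does not occur.
PTU path unavailable [AND]: Upper selector valve is inoperative=not, C reservoir trips=occurs, Pressure line offline=occurs → not all inputs occur → does not occur.
System B down [AND]: PTU path unavailable=not, #3 engine-driven pump fails=occurs → not all inputs occur → does not occur.
Standby system down [OR]: PTU is down=not, Outboard return filter malfunctions=not, System B down=not → no input occurs → does not occur.
Aircraft hydraulic pressure lost [OR]: Left circuit lost=not, Standby system down=not, Accumulator 2 faulted=not, Electric pump 2 degraded=not → no input occurs → does not occur.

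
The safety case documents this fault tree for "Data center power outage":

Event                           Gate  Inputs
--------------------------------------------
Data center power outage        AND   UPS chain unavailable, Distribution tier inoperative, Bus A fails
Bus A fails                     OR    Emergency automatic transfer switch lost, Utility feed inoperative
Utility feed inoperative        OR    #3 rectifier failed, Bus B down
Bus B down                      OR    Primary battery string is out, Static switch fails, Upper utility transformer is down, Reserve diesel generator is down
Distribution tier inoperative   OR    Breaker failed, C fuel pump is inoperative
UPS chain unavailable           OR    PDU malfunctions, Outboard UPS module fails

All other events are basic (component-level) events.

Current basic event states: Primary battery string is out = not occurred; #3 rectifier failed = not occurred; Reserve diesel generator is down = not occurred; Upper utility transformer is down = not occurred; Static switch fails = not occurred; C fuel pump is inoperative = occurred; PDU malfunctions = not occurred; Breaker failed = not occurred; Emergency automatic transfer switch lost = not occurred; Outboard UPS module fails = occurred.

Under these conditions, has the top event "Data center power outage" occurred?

No

UPS chain unavailable [OR]: PDU malfunctions=not, Outboard UPS module fails=occurs → at least one input occurs → occurs.
Distribution tier inoperative [OR]: Breaker failed=not, C fuel pump is inoperative=occurs → at least one input occurs → occurs.
Bus B down [OR]: Primary battery string is out=not, Static switch fails=not, Upper utility transformer is down=not, Reserve diesel generator is down=not → no input occurs → does not occur.
Utility feed inoperative [OR]: #3 rectifier failed=not, Bus B down=not → no input occurs → does not occur.
Bus A fails [OR]: Emergency automatic transfer switch lost=not, Utility feed inoperative=not → no input occurs → does not occur.
Data center power outage [AND]: UPS chain unavailable=occurs, Distribution tier inoperative=occurs, Bus A fails=not → not all inputs occur → does not occur.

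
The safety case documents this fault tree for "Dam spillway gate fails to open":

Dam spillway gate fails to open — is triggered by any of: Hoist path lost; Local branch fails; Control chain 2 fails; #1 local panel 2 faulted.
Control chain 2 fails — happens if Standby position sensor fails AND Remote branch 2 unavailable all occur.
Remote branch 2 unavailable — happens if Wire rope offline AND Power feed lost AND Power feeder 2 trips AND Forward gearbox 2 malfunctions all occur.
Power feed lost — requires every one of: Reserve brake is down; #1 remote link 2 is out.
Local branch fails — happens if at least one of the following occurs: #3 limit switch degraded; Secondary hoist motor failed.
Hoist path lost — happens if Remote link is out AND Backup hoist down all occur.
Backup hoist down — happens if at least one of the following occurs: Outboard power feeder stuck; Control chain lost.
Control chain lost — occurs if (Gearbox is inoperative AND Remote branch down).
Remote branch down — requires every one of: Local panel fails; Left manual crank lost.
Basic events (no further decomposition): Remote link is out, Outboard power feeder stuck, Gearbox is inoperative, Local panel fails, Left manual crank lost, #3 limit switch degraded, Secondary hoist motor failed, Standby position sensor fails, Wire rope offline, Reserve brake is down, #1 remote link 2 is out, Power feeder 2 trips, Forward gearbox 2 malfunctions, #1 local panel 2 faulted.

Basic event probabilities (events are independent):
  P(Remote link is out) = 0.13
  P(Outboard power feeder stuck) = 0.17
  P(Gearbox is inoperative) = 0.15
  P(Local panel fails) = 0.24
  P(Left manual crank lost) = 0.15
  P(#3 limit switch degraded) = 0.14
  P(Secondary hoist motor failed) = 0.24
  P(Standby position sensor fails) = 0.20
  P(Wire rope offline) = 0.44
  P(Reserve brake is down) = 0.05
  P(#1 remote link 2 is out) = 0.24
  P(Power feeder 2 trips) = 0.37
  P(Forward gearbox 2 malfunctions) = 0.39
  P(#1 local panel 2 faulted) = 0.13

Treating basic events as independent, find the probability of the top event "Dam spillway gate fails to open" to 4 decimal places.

P(Remote branch down) [AND] = 0.24 × 0.15 = 0.036000
P(Control chain lost) [AND] = 0.15 × 0.036000 = 0.005400
P(Backup hoist down) [OR] = 1 − (1−0.17) × (1−0.005400) = 0.174482
P(Hoist path lost) [AND] = 0.13 × 0.174482 = 0.022683
P(Local branch fails) [OR] = 1 − (1−0.14) × (1−0.24) = 0.346400
P(Power feed lost) [AND] = 0.05 × 0.24 = 0.012000
P(Remote branch 2 unavailable) [AND] = 0.44 × 0.012000 × 0.37 × 0.39 = 0.000762
P(Control chain 2 fails) [AND] = 0.20 × 0.000762 = 0.000152
P(Dam spillway gate fails to open) [OR] = 1 − (1−0.022683) × (1−0.346400) × (1−0.000152) × (1−0.13) = 0.444351
Rounded to 4 decimal places: P(Dam spillway gate fails to open) ≈ 0.4444.

0.4444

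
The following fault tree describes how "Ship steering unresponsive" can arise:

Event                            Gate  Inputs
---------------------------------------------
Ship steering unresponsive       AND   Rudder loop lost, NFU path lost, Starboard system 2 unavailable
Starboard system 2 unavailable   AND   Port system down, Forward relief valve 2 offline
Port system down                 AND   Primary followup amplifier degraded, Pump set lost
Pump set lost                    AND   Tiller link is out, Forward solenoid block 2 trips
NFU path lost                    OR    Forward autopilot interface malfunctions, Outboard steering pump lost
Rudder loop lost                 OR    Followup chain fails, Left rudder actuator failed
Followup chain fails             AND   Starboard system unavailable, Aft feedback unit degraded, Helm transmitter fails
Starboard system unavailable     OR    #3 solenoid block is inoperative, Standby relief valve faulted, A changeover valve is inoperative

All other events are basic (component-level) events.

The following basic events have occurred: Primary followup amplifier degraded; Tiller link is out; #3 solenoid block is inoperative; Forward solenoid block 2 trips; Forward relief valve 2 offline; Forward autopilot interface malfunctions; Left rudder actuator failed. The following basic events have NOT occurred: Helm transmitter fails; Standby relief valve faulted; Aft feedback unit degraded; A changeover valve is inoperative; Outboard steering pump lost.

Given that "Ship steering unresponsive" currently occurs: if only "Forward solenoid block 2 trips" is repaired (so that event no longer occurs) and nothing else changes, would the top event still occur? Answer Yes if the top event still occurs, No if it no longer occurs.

Counterfactual: set "Forward solenoid block 2 trips" to not occurred.
Starboard system unavailable [OR]: #3 solenoid block is inoperative=occurs, Standby relief valve faulted=not, A changeover valve is inoperative=not → at least one input occurs → occurs.
Followup chain fails [AND]: Starboard system unavailable=occurs, Aft feedback unit degraded=not, Helm transmitter fails=not → not all inputs occur → does not occur.
Rudder loop lost [OR]: Followup chain fails=not, Left rudder actuator failed=occurs → at least one input occurs → occurs.
NFU path lost [OR]: Forward autopilot interface malfunctions=occurs, Outboard steering pump lost=not → at least one input occurs → occurs.
Pump set lost [AND]: Tiller link is out=occurs, Forward solenoid block 2 trips=not → not all inputs occur → does not occur.
Port system down [AND]: Primary followup amplifier degraded=occurs, Pump set lost=not → not all inputs occur → does not occur.
Starboard system 2 unavailable [AND]: Port system down=not, Forward relief valve 2 offline=occurs → not all inputs occur → does not occur.
Ship steering unresponsive [AND]: Rudder loop lost=occurs, NFU path lost=occurs, Starboard system 2 unavailable=not → not all inputs occur → does not occur.

No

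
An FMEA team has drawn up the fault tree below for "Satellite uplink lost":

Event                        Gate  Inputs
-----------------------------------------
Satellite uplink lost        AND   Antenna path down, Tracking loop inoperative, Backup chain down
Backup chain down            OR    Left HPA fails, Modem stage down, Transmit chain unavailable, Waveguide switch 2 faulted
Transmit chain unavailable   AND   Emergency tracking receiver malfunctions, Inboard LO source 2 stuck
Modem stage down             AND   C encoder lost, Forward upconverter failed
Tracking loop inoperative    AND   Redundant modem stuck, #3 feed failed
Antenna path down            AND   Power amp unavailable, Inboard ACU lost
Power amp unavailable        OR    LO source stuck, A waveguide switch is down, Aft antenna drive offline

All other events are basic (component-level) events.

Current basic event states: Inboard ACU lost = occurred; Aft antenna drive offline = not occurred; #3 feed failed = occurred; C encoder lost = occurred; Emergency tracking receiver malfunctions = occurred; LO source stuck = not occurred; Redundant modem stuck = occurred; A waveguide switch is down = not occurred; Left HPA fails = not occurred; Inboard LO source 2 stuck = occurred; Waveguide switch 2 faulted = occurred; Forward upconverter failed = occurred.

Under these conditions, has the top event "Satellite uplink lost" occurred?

Power amp unavailable [OR]: LO source stuck=not, A waveguide switch is down=not, Aft antenna drive offline=not → no input occurs → does not occur.
Antenna path down [AND]: Power amp unavailable=not, Inboard ACU lost=occurs → not all inputs occur → does not occur.
Tracking loop inoperative [AND]: Redundant modem stuck=occurs, #3 feed failed=occurs → all inputs occur → occurs.
Modem stage down [AND]: C encoder lost=occurs, Forward upconverter failed=occurs → all inputs occur → occurs.
Transmit chain unavailable [AND]: Emergency tracking receiver malfunctions=occurs, Inboard LO source 2 stuck=occurs → all inputs occur → occurs.
Backup chain down [OR]: Left HPA fails=not, Modem stage down=occurs, Transmit chain unavailable=occurs, Waveguide switch 2 faulted=occurs → at least one input occurs → occurs.
Satellite uplink lost [AND]: Antenna path down=not, Tracking loop inoperative=occurs, Backup chain down=occurs → not all inputs occur → does not occur.

No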